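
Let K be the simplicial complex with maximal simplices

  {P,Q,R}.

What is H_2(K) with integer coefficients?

H_2 ≅ 0.

Fix the vertex order P < Q < R and write every simplex with vertices in increasing order. Then dim K = 2 and the simplices of K are:

  0-simplices (3): P, Q, R
  1-simplices (3): PQ, PR, QR
  2-simplices (1): PQR

so the chain groups are C_0 ≅ Z^3, C_1 ≅ Z^3, C_2 ≅ Z^1.

∂_1: C_1 → C_0 is given by ∂[p,q] = [q] − [p]. For instance
  ∂PQ = Q − P.
This gives a 3×3 integer matrix of rank 2; reducing to Smith normal form yields diagonal entries (1,1).

∂_2: C_2 → C_1 maps a triangle to the signed sum of its edges. For instance
  ∂PQR = QR − PR + PQ.
This gives a 3×1 integer matrix of rank 1; reducing to Smith normal form yields diagonal entries (1).

Computing H_k = (kernel of ∂_k) / (image of ∂_{k+1}):

  H_2: rank ker ∂_2 − rank ∂_3 = (1 − 1) − 0 = 0, and there is no ∂_3, so H_2 ≅ 0.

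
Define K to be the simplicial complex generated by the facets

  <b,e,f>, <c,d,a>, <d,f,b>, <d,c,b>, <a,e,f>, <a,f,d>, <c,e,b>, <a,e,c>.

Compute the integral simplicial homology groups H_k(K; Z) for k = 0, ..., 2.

H_0 ≅ Z,  H_1 = 0,  H_2 ≅ Z.

Take the total order a < b < c < d < e < f on the vertex set. Then K (dimension 2) consists of the simplices:

  0-simplices (6): a, b, c, d, e, f
  1-simplices (12): ac, ad, ae, af, bc, bd, be, bf, cd, ce, df, ef
  2-simplices (8): acd, ace, adf, aef, bcd, bce, bdf, bef

so the chain groups are C_0 ≅ Z^6, C_1 ≅ Z^12, C_2 ≅ Z^8.

The boundary map ∂_1: C_1 → C_0 maps an edge to its endpoints' difference, ∂[p,q] = q − p. For instance
  ∂bf = f − b.
This gives a 6×12 integer matrix of rank 5; reducing to Smith normal form yields diagonal entries (1,1,1,1,1).

The boundary map ∂_2: C_2 → C_1 maps a triangle to the signed sum of its edges. For instance
  ∂bcd = cd − bd + bc,
  ∂bef = ef − bf + be.
The 12×8 boundary matrix has rank 7 and Smith normal form diag(1,1,1,1,1,1,1).

Reading off H_k = ker ∂_k / im ∂_{k+1}:

  H_0: rank C_0 − rank ∂_1 = 6 − 5 = 1, and the invariant factors of ∂_1 are all 1, so H_0 ≅ Z.
  H_1: rank ker ∂_1 − rank ∂_2 = (12 − 5) − 7 = 0, and the invariant factors of ∂_2 are all 1, so H_1 ≅ 0.
  H_2: rank ker ∂_2 − rank ∂_3 = (8 − 7) − 0 = 1, and there is no ∂_3, so H_2 ≅ Z.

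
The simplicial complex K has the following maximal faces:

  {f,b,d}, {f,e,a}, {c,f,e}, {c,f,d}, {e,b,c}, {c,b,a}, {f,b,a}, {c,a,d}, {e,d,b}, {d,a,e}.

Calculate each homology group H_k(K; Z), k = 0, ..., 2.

H_0 ≅ Z,  H_1 ≅ Z/2Z,  H_2 = 0.

Order the vertices as a < b < c < d < e < f. Listing each simplex with vertices in this order, K has dimension 2 with simplices:

  0-simplices (6): a, b, c, d, e, f
  1-simplices (15): ab, ac, ad, ae, af, bc, bd, be, bf, cd, ce, cf, de, df, ef
  2-simplices (10): abc, abf, acd, ade, aef, bce, bde, bdf, cdf, cef

Hence C_0 ≅ Z^6, C_1 ≅ Z^15, C_2 ≅ Z^10.

The boundary map ∂_1: C_1 → C_0 sends each edge [p,q] (with p < q) to q − p. For instance
  ∂de = e − d.
The 6×15 boundary matrix has rank 5 and Smith normal form diag(1,1,1,1,1).

∂_2: C_2 → C_1 sends each 2-simplex [p,q,r] to [q,r] − [p,r] + [p,q]. For instance
  ∂bde = de − be + bd,
  ∂bce = ce − be + bc.
As a 15×10 matrix over Z this has rank 10, with invariant factors (1,1,1,1,1,1,1,1,1,2).

Reading off H_k = ker ∂_k / im ∂_{k+1}:

  H_0: rank C_0 − rank ∂_1 = 6 − 5 = 1, and the invariant factors of ∂_1 are all 1, so H_0 = Z.
  H_1: rank ker ∂_1 − rank ∂_2 = (15 − 5) − 10 = 0, and ∂_2 has invariant factor 2 > 1, so H_1 = Z/2Z.
  H_2: rank ker ∂_2 − rank ∂_3 = (10 − 10) − 0 = 0, and there is no ∂_3, so H_2 = 0.

As a check, the Euler characteristic is 6 − 15 + 10 = 1, which agrees with 1 − 0 + 0 = 1.
(K is a triangulation of the real projective plane RP^2.)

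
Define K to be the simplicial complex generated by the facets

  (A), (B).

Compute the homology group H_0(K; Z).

Take the total order A < B on the vertex set. Then K (dimension 0) consists of the simplices:

  0-simplices (2): A, B

so the chain groups are C_0 ≅ Z^2.

Now H_k = ker ∂_k / im ∂_{k+1}, so:

  H_0: rank C_0 − rank ∂_1 = 2 − 0 = 2, and there is no ∂_1, so H_0 ≅ Z^2.

(K is a triangulation of a set of 2 points.)

H_0 = Z^2.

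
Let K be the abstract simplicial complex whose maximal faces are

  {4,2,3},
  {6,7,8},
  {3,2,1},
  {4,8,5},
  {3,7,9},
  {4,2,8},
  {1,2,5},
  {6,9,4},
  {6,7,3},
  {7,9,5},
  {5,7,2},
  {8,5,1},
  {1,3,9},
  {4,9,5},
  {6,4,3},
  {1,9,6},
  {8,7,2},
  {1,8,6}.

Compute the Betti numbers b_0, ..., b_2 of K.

Fix the vertex order 1 < 2 < 3 < 4 < 5 < 6 < 7 < 8 < 9 and write every simplex with vertices in increasing order. Then dim K = 2 and the simplices of K are:

  0-simplices (9): [1], [2], [3], [4], [5], [6], [7], [8], [9]
  1-simplices (27): (27 of them)
  2-simplices (18): [1,2,3], [1,2,5], [1,3,9], [1,5,8], [1,6,8], [1,6,9], [2,3,4], [2,4,8], [2,5,7], [2,7,8], [3,4,6], [3,6,7], [3,7,9], [4,5,8], [4,5,9], [4,6,9], [5,7,9], [6,7,8]

Hence C_0 ≅ Z^9, C_1 ≅ Z^27, C_2 ≅ Z^18.

The boundary map ∂_1: C_1 → C_0 maps an edge to its endpoints' difference, ∂[p,q] = q − p. For instance
  ∂[3,4] = [4] − [3].
This gives a 9×27 integer matrix of rank 8; reducing to Smith normal form yields diagonal entries (1,1,1,1,1,1,1,1).

Boundary ∂_2: C_2 → C_1 maps a triangle to the signed sum of its edges. For instance
  ∂[1,3,9] = [3,9] − [1,9] + [1,3],
  ∂[1,6,9] = [6,9] − [1,9] + [1,6].
This gives a 27×18 integer matrix of rank 18; reducing to Smith normal form yields diagonal entries (1,1,1,1,1,1,1,1,1,1,1,1,1,1,1,1,1,2).

Now H_k = ker ∂_k / im ∂_{k+1}, so:

  H_0: rank C_0 − rank ∂_1 = 9 − 8 = 1, and the invariant factors of ∂_1 are all 1, so H_0 ≅ Z.
  H_1: rank ker ∂_1 − rank ∂_2 = (27 − 8) − 18 = 1, and ∂_2 has invariant factor 2 > 1, so H_1 ≅ Z ⊕ Z/2.
  H_2: rank ker ∂_2 − rank ∂_3 = (18 − 18) − 0 = 0, and there is no ∂_3, so H_2 ≅ 0.

Hence the Betti numbers are b_0 = 1, b_1 = 1, b_2 = 0.

b_0 = 1, b_1 = 1, b_2 = 0.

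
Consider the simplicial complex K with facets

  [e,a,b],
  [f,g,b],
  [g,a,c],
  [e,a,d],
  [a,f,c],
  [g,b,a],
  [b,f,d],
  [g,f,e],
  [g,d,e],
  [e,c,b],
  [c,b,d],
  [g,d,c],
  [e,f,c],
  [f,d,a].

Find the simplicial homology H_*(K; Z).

H_0 ≅ Z,  H_1 ≅ Z^2,  H_2 ≅ Z.

Order the vertices as a < b < c < d < e < f < g. Listing each simplex with vertices in this order, K has dimension 2 with simplices:

  0-simplices (7): a, b, c, d, e, f, g
  1-simplices (21): ab, ac, ad, ae, af, ag, bc, bd, be, bf, bg, cd, ce, cf, cg, de, df, dg, ef, eg, fg
  2-simplices (14): abe, abg, acf, acg, ade, adf, bcd, bce, bdf, bfg, cdg, cef, deg, efg

so the chain groups are C_0 ≅ Z^7, C_1 ≅ Z^21, C_2 ≅ Z^14.

Boundary ∂_1: C_1 → C_0 maps an edge to its endpoints' difference, ∂[p,q] = q − p.
This gives a 7×21 integer matrix of rank 6; reducing to Smith normal form yields diagonal entries (1,1,1,1,1,1).

∂_2: C_2 → C_1 maps a triangle to the signed sum of its edges. For instance
  ∂deg = eg − dg + de,
  ∂cdg = dg − cg + cd.
As a 21×14 matrix over Z this has rank 13, with invariant factors (1,1,1,1,1,1,1,1,1,1,1,1,1).

From H_k ≅ ker(∂_k) / im(∂_{k+1}) we obtain:

  H_0: rank C_0 − rank ∂_1 = 7 − 6 = 1, and the invariant factors of ∂_1 are all 1, so H_0 ≅ Z.
  H_1: rank ker ∂_1 − rank ∂_2 = (21 − 6) − 13 = 2, and the invariant factors of ∂_2 are all 1, so H_1 ≅ Z^2.
  H_2: rank ker ∂_2 − rank ∂_3 = (14 − 13) − 0 = 1, and there is no ∂_3, so H_2 ≅ Z.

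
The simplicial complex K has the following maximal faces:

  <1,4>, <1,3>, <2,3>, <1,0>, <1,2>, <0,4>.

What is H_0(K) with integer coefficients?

Take the total order 0 < 1 < 2 < 3 < 4 on the vertex set. Then K (dimension 1) consists of the simplices:

  0-simplices (5): [0], [1], [2], [3], [4]
  1-simplices (6): [0,1], [0,4], [1,2], [1,3], [1,4], [2,3]

giving chain groups C_0 ≅ Z^5, C_1 ≅ Z^6.

Boundary ∂_1: C_1 → C_0 maps an edge to its endpoints' difference, ∂[p,q] = q − p. For instance
  ∂[2,3] = [3] − [2].
The 5×6 boundary matrix has rank 4 and Smith normal form diag(1,1,1,1).

Computing H_k = (kernel of ∂_k) / (image of ∂_{k+1}):

  H_0: rank C_0 − rank ∂_1 = 5 − 4 = 1, and the invariant factors of ∂_1 are all 1, so H_0 = Z.

H_0 = Z.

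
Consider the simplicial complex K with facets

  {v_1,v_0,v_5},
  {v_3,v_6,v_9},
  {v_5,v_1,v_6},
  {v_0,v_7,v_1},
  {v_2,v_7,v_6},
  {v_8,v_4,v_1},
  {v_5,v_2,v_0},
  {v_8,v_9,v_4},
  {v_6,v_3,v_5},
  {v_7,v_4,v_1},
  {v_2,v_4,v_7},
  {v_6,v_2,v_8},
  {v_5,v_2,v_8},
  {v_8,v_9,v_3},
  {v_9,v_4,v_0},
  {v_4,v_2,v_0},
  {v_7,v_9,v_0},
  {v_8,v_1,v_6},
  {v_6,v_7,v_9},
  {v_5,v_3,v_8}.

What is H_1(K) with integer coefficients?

We work with the vertex ordering v_0 < v_1 < v_2 < v_3 < v_4 < v_5 < v_6 < v_7 < v_8 < v_9. The simplices of K, each written with vertices in increasing order, are:

  0-simplices (10): [v_0], [v_1], [v_2], [v_3], [v_4], [v_5], [v_6], [v_7], [v_8], [v_9]
  1-simplices (30): (30 of them)
  2-simplices (20): (20 of them)

giving chain groups C_0 ≅ Z^10, C_1 ≅ Z^30, C_2 ≅ Z^20.

Boundary ∂_1: C_1 → C_0 sends each edge [p,q] (with p < q) to q − p. For instance
  ∂[v_2,v_6] = [v_6] − [v_2].
This gives a 10×30 integer matrix of rank 9; reducing to Smith normal form yields diagonal entries (1,1,1,1,1,1,1,1,1).

The boundary map ∂_2: C_2 → C_1 sends each 2-simplex [p,q,r] to [q,r] − [p,r] + [p,q]. For instance
  ∂[v_4,v_8,v_9] = [v_8,v_9] − [v_4,v_9] + [v_4,v_8],
  ∂[v_3,v_5,v_8] = [v_5,v_8] − [v_3,v_8] + [v_3,v_5].
This gives a 30×20 integer matrix of rank 20; reducing to Smith normal form yields diagonal entries (1,1,1,1,1,1,1,1,1,1,1,1,1,1,1,1,1,1,1,2).

Reading off H_k = ker ∂_k / im ∂_{k+1}:

  H_1: rank ker ∂_1 − rank ∂_2 = (30 − 9) − 20 = 1, and ∂_2 has invariant factor 2 > 1, so H_1 = Z ⊕ Z_2.

H_1 ≅ Z ⊕ Z_2.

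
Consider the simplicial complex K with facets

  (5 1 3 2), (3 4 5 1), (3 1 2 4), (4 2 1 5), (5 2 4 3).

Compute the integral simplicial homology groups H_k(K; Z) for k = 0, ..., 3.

We work with the vertex ordering 1 < 2 < 3 < 4 < 5. The simplices of K, each written with vertices in increasing order, are:

  0-simplices (5): [1], [2], [3], [4], [5]
  1-simplices (10): [1,2], [1,3], [1,4], [1,5], [2,3], [2,4], [2,5], [3,4], [3,5], [4,5]
  2-simplices (10): [1,2,3], [1,2,4], [1,2,5], [1,3,4], [1,3,5], [1,4,5], [2,3,4], [2,3,5], [2,4,5], [3,4,5]
  3-simplices (5): [1,2,3,4], [1,2,3,5], [1,2,4,5], [1,3,4,5], [2,3,4,5]

giving chain groups C_0 ≅ Z^5, C_1 ≅ Z^10, C_2 ≅ Z^10, C_3 ≅ Z^5.

∂_1: C_1 → C_0 is given by ∂[p,q] = [q] − [p]. For instance
  ∂[3,5] = [5] − [3].
The 5×10 boundary matrix has rank 4 and Smith normal form diag(1,1,1,1).

Boundary ∂_2: C_2 → C_1 acts by ∂[p,q,r] = [q,r] − [p,r] + [p,q]. For instance
  ∂[1,2,5] = [2,5] − [1,5] + [1,2],
  ∂[3,4,5] = [4,5] − [3,5] + [3,4].
This gives a 10×10 integer matrix of rank 6; reducing to Smith normal form yields diagonal entries (1,1,1,1,1,1).

Boundary ∂_3: C_3 → C_2 sends each 3-simplex σ to the alternating sum Σ_i (−1)^i (σ with its i-th vertex removed). For instance
  ∂[2,3,4,5] = [3,4,5] − [2,4,5] + [2,3,5] − [2,3,4],
  ∂[1,2,3,4] = [2,3,4] − [1,3,4] + [1,2,4] − [1,2,3].
The resulting 10×5 matrix has rank 4, and its Smith normal form has invariant factors (1,1,1,1).

Now H_k = ker ∂_k / im ∂_{k+1}, so:

  H_0: rank C_0 − rank ∂_1 = 5 − 4 = 1, and the invariant factors of ∂_1 are all 1, so H_0 = Z.
  H_1: rank ker ∂_1 − rank ∂_2 = (10 − 4) − 6 = 0, and the invariant factors of ∂_2 are all 1, so H_1 = 0.
  H_2: rank ker ∂_2 − rank ∂_3 = (10 − 6) − 4 = 0, and the invariant factors of ∂_3 are all 1, so H_2 = 0.
  H_3: rank ker ∂_3 − rank ∂_4 = (5 − 4) − 0 = 1, and there is no ∂_4, so H_3 = Z.

H_0 ≅ Z,  H_1 = 0,  H_2 = 0,  H_3 ≅ Z.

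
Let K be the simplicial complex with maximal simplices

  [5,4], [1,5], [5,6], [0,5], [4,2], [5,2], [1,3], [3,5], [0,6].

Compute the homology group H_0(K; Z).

H_0 = Z.

We work with the vertex ordering 0 < 1 < 2 < 3 < 4 < 5 < 6. The simplices of K, each written with vertices in increasing order, are:

  0-simplices (7): [0], [1], [2], [3], [4], [5], [6]
  1-simplices (9): [0,5], [0,6], [1,3], [1,5], [2,4], [2,5], [3,5], [4,5], [5,6]

giving chain groups C_0 ≅ Z^7, C_1 ≅ Z^9.

∂_1: C_1 → C_0 sends each edge [p,q] (with p < q) to q − p.
As a 7×9 matrix over Z this has rank 6, with invariant factors (1,1,1,1,1,1).

Now H_k = ker ∂_k / im ∂_{k+1}, so:

  H_0: rank C_0 − rank ∂_1 = 7 − 6 = 1, and the invariant factors of ∂_1 are all 1, so H_0 ≅ Z.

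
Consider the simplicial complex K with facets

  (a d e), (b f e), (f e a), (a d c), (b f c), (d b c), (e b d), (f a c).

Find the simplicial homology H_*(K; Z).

H_0 ≅ Z,  H_1 = 0,  H_2 ≅ Z.

K has 6 vertices, 12 edges, 8 triangles.
rank ∂_0 = 0, rank ∂_1 = 5 ⇒ b_0 = 6 − 0 − 5 = 1; all invariant factors of ∂_1 are 1 so no torsion. So H_0 ≅ Z.
rank ∂_1 = 5, rank ∂_2 = 7 ⇒ b_1 = 12 − 5 − 7 = 0; all invariant factors of ∂_2 are 1 so no torsion. So H_1 ≅ 0.
rank ∂_2 = 7, rank ∂_3 = 0 ⇒ b_2 = 8 − 7 − 0 = 1. So H_2 ≅ Z.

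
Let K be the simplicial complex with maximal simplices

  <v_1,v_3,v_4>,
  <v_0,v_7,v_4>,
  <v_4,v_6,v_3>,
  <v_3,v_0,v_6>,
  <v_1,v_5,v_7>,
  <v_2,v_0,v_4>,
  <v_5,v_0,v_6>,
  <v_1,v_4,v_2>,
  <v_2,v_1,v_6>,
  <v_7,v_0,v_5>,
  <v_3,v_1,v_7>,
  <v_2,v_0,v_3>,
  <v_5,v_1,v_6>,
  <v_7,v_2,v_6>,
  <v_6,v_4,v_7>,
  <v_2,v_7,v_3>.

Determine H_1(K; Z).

Order the vertices as v_0 < v_1 < v_2 < v_3 < v_4 < v_5 < v_6 < v_7. Listing each simplex with vertices in this order, K has dimension 2 with simplices:

  0-simplices (8): [v_0], [v_1], [v_2], [v_3], [v_4], [v_5], [v_6], [v_7]
  1-simplices (24): (24 of them)
  2-simplices (16): (16 of them)

Hence C_0 ≅ Z^8, C_1 ≅ Z^24, C_2 ≅ Z^16.

Boundary ∂_1: C_1 → C_0 is given by ∂[p,q] = [q] − [p]. For instance
  ∂[v_0,v_3] = [v_3] − [v_0].
The resulting 8×24 matrix has rank 7, and its Smith normal form has invariant factors (1,1,1,1,1,1,1).

∂_2: C_2 → C_1 sends each 2-simplex [p,q,r] to [q,r] − [p,r] + [p,q]. For instance
  ∂[v_0,v_3,v_6] = [v_3,v_6] − [v_0,v_6] + [v_0,v_3],
  ∂[v_1,v_2,v_4] = [v_2,v_4] − [v_1,v_4] + [v_1,v_2].
The 24×16 boundary matrix has rank 15 and Smith normal form diag(1,1,1,1,1,1,1,1,1,1,1,1,1,1,1).

Reading off H_k = ker ∂_k / im ∂_{k+1}:

  H_1: rank ker ∂_1 − rank ∂_2 = (24 − 7) − 15 = 2, and the invariant factors of ∂_2 are all 1, so H_1 ≅ Z^2.

(K is a triangulation of the torus T^2.)

H_1 = Z^2.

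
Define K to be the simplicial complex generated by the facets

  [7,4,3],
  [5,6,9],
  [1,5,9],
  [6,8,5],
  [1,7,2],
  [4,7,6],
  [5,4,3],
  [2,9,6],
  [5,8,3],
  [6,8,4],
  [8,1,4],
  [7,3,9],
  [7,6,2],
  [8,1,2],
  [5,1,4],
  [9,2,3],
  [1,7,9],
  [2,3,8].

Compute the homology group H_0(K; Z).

Fix the vertex order 1 < 2 < 3 < 4 < 5 < 6 < 7 < 8 < 9 and write every simplex with vertices in increasing order. Then dim K = 2 and the simplices of K are:

  0-simplices (9): [1], [2], [3], [4], [5], [6], [7], [8], [9]
  1-simplices (27): (27 of them)
  2-simplices (18): [1,2,7], [1,2,8], [1,4,5], [1,4,8], [1,5,9], [1,7,9], [2,3,8], [2,3,9], [2,6,7], [2,6,9], [3,4,5], [3,4,7], [3,5,8], [3,7,9], [4,6,7], [4,6,8], [5,6,8], [5,6,9]

so the chain groups are C_0 ≅ Z^9, C_1 ≅ Z^27, C_2 ≅ Z^18.

The boundary map ∂_1: C_1 → C_0 maps an edge to its endpoints' difference, ∂[p,q] = q − p. For instance
  ∂[2,3] = [3] − [2].
This gives a 9×27 integer matrix of rank 8; reducing to Smith normal form yields diagonal entries (1,1,1,1,1,1,1,1).

∂_2: C_2 → C_1 maps a triangle to the signed sum of its edges. For instance
  ∂[4,6,8] = [6,8] − [4,8] + [4,6],
  ∂[1,4,8] = [4,8] − [1,8] + [1,4].
As a 27×18 matrix over Z this has rank 18, with invariant factors (1,1,1,1,1,1,1,1,1,1,1,1,1,1,1,1,1,2).

Computing H_k = (kernel of ∂_k) / (image of ∂_{k+1}):

  H_0: rank C_0 − rank ∂_1 = 9 − 8 = 1, and the invariant factors of ∂_1 are all 1, so H_0 ≅ Z.

H_0 = Z.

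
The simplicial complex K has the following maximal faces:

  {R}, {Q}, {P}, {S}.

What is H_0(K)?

H_0 ≅ Z^4.

K has 4 vertices.
rank ∂_0 = 0, rank ∂_1 = 0 ⇒ b_0 = 4 − 0 − 0 = 4. So H_0 ≅ Z^4.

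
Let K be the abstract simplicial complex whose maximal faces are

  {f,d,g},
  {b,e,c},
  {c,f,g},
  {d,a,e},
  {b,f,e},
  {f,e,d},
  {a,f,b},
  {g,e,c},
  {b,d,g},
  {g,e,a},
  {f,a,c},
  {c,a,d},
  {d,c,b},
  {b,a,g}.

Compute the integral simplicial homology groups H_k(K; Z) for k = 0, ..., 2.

K has 7 vertices, 21 edges, 14 triangles.
rank ∂_0 = 0, rank ∂_1 = 6 ⇒ b_0 = 7 − 0 − 6 = 1; all invariant factors of ∂_1 are 1 so no torsion. So H_0 = Z.
rank ∂_1 = 6, rank ∂_2 = 13 ⇒ b_1 = 21 − 6 − 13 = 2; all invariant factors of ∂_2 are 1 so no torsion. So H_1 = Z^2.
rank ∂_2 = 13, rank ∂_3 = 0 ⇒ b_2 = 14 − 13 − 0 = 1. So H_2 = Z.

H_0 ≅ Z,  H_1 ≅ Z^2,  H_2 ≅ Z.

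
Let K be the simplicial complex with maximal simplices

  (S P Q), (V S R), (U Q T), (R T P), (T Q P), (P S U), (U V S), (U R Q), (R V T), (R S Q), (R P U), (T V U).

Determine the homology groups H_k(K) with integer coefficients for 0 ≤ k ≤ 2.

H_0 ≅ Z,  H_1 ≅ Z_2,  H_2 = 0.

K has 7 vertices, 18 edges, 12 triangles.
rank ∂_0 = 0, rank ∂_1 = 6 ⇒ b_0 = 7 − 0 − 6 = 1; all invariant factors of ∂_1 are 1 so no torsion. So H_0 = Z.
rank ∂_1 = 6, rank ∂_2 = 12 ⇒ b_1 = 18 − 6 − 12 = 0; ∂_2 has invariant factor(s) [2] giving torsion. So H_1 = Z_2.
rank ∂_2 = 12, rank ∂_3 = 0 ⇒ b_2 = 12 − 12 − 0 = 0. So H_2 = 0.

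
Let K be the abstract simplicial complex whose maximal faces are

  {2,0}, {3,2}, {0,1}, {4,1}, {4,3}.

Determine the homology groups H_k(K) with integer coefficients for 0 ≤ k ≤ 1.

Fix the vertex order 0 < 1 < 2 < 3 < 4 and write every simplex with vertices in increasing order. Then dim K = 1 and the simplices of K are:

  0-simplices (5): [0], [1], [2], [3], [4]
  1-simplices (5): [0,1], [0,2], [1,4], [2,3], [3,4]

so the chain groups are C_0 ≅ Z^5, C_1 ≅ Z^5.

∂_1: C_1 → C_0 is given by ∂[p,q] = [q] − [p]. For instance
  ∂[0,2] = [2] − [0].
As a 5×5 matrix over Z this has rank 4, with invariant factors (1,1,1,1).

From H_k ≅ ker(∂_k) / im(∂_{k+1}) we obtain:

  H_0: rank C_0 − rank ∂_1 = 5 − 4 = 1, and the invariant factors of ∂_1 are all 1, so H_0 ≅ Z.
  H_1: rank ker ∂_1 − rank ∂_2 = (5 − 4) − 0 = 1, and there is no ∂_2, so H_1 ≅ Z.

H_0 = Z,  H_1 = Z.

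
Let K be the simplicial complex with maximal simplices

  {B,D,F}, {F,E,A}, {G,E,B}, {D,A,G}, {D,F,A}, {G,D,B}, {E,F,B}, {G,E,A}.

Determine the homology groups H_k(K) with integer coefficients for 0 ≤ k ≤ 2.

H_0 ≅ Z,  H_1 = 0,  H_2 ≅ Z.

Take the total order A < B < D < E < F < G on the vertex set. Then K (dimension 2) consists of the simplices:

  0-simplices (6): A, B, D, E, F, G
  1-simplices (12): AD, AE, AF, AG, BD, BE, BF, BG, DF, DG, EF, EG
  2-simplices (8): ADF, ADG, AEF, AEG, BDF, BDG, BEF, BEG

Hence C_0 ≅ Z^6, C_1 ≅ Z^12, C_2 ≅ Z^8.

∂_1: C_1 → C_0 sends each edge [p,q] (with p < q) to q − p. For instance
  ∂DG = G − D.
This gives a 6×12 integer matrix of rank 5; reducing to Smith normal form yields diagonal entries (1,1,1,1,1).

∂_2: C_2 → C_1 maps a triangle to the signed sum of its edges. For instance
  ∂BDF = DF − BF + BD,
  ∂BEF = EF − BF + BE.
The resulting 12×8 matrix has rank 7, and its Smith normal form has invariant factors (1,1,1,1,1,1,1).

Computing H_k = (kernel of ∂_k) / (image of ∂_{k+1}):

  H_0: rank C_0 − rank ∂_1 = 6 − 5 = 1, and the invariant factors of ∂_1 are all 1, so H_0 = Z.
  H_1: rank ker ∂_1 − rank ∂_2 = (12 − 5) − 7 = 0, and the invariant factors of ∂_2 are all 1, so H_1 = 0.
  H_2: rank ker ∂_2 − rank ∂_3 = (8 − 7) − 0 = 1, and there is no ∂_3, so H_2 = Z.

As a check, the Euler characteristic is 6 − 12 + 8 = 2, which agrees with 1 − 0 + 1 = 2.
(K is a triangulation of the 2-sphere S^2.)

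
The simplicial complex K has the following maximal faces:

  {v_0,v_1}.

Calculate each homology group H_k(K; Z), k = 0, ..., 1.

H_0 ≅ Z,  H_1 = 0.

Fix the vertex order v_0 < v_1 and write every simplex with vertices in increasing order. Then dim K = 1 and the simplices of K are:

  0-simplices (2): [v_0], [v_1]
  1-simplices (1): [v_0,v_1]

so the chain groups are C_0 ≅ Z^2, C_1 ≅ Z^1.

Boundary ∂_1: C_1 → C_0 is given by ∂[p,q] = [q] − [p]. For instance
  ∂[v_0,v_1] = [v_1] − [v_0].
This gives a 2×1 integer matrix of rank 1; reducing to Smith normal form yields diagonal entries (1).

Computing H_k = (kernel of ∂_k) / (image of ∂_{k+1}):

  H_0: rank C_0 − rank ∂_1 = 2 − 1 = 1, and the invariant factors of ∂_1 are all 1, so H_0 = Z.
  H_1: rank ker ∂_1 − rank ∂_2 = (1 − 1) − 0 = 0, and there is no ∂_2, so H_1 = 0.

As a check, the Euler characteristic is 2 − 1 = 1, which agrees with 1 − 0 = 1.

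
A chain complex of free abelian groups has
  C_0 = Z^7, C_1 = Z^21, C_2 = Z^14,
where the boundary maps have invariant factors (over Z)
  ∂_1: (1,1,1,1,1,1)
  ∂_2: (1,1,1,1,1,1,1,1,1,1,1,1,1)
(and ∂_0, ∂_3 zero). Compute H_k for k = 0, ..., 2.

H_0 ≅ Z,  H_1 ≅ Z^2,  H_2 ≅ Z.

H_0: b_0 = 7 − 0 − 6 = 1; torsion from ∂_1 factors > 1: none. So H_0 ≅ Z.
H_1: b_1 = 21 − 6 − 13 = 2; torsion from ∂_2 factors > 1: none. So H_1 ≅ Z^2.
H_2: b_2 = 14 − 13 − 0 = 1; torsion from ∂_3 factors > 1: none. So H_2 ≅ Z.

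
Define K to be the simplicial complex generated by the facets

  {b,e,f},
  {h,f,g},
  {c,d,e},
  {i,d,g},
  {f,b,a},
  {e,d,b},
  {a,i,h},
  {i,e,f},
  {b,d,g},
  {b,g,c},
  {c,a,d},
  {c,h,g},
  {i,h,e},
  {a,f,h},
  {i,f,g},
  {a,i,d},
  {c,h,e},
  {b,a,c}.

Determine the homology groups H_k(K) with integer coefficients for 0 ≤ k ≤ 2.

H_0 ≅ Z,  H_1 ≅ Z ⊕ Z/2,  H_2 = 0.

Fix the vertex order a < b < c < d < e < f < g < h < i and write every simplex with vertices in increasing order. Then dim K = 2 and the simplices of K are:

  0-simplices (9): a, b, c, d, e, f, g, h, i
  1-simplices (27): ab, ac, ad, af, ah, ai, bc, bd, be, bf, bg, cd, ce, cg, ch, de, dg, di, ef, eh, ei, fg, fh, fi, gh, gi, hi
  2-simplices (18): abc, abf, acd, adi, afh, ahi, bcg, bde, bdg, bef, cde, ceh, cgh, dgi, efi, ehi, fgh, fgi

giving chain groups C_0 ≅ Z^9, C_1 ≅ Z^27, C_2 ≅ Z^18.

The boundary map ∂_1: C_1 → C_0 maps an edge to its endpoints' difference, ∂[p,q] = q − p.
The resulting 9×27 matrix has rank 8, and its Smith normal form has invariant factors (1,1,1,1,1,1,1,1).

∂_2: C_2 → C_1 maps a triangle to the signed sum of its edges. For instance
  ∂ceh = eh − ch + ce,
  ∂bef = ef − bf + be.
The resulting 27×18 matrix has rank 18, and its Smith normal form has invariant factors (1,1,1,1,1,1,1,1,1,1,1,1,1,1,1,1,1,2).

Now H_k = ker ∂_k / im ∂_{k+1}, so:

  H_0: rank C_0 − rank ∂_1 = 9 − 8 = 1, and the invariant factors of ∂_1 are all 1, so H_0 ≅ Z.
  H_1: rank ker ∂_1 − rank ∂_2 = (27 − 8) − 18 = 1, and ∂_2 has invariant factor 2 > 1, so H_1 ≅ Z ⊕ Z/2.
  H_2: rank ker ∂_2 − rank ∂_3 = (18 − 18) − 0 = 0, and there is no ∂_3, so H_2 ≅ 0.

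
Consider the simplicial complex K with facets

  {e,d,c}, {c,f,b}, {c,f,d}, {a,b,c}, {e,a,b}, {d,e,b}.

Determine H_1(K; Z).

H_1 ≅ Z.

We work with the vertex ordering a < b < c < d < e < f. The simplices of K, each written with vertices in increasing order, are:

  0-simplices (6): a, b, c, d, e, f
  1-simplices (12): ab, ac, ae, bc, bd, be, bf, cd, ce, cf, de, df
  2-simplices (6): abc, abe, bcf, bde, cde, cdf

Hence C_0 ≅ Z^6, C_1 ≅ Z^12, C_2 ≅ Z^6.

Boundary ∂_1: C_1 → C_0 maps an edge to its endpoints' difference, ∂[p,q] = q − p.
As a 6×12 matrix over Z this has rank 5, with invariant factors (1,1,1,1,1).

The boundary map ∂_2: C_2 → C_1 acts by ∂[p,q,r] = [q,r] − [p,r] + [p,q]. For instance
  ∂cde = de − ce + cd,
  ∂bcf = cf − bf + bc.
The resulting 12×6 matrix has rank 6, and its Smith normal form has invariant factors (1,1,1,1,1,1).

Computing H_k = (kernel of ∂_k) / (image of ∂_{k+1}):

  H_1: rank ker ∂_1 − rank ∂_2 = (12 − 5) − 6 = 1, and the invariant factors of ∂_2 are all 1, so H_1 ≅ Z.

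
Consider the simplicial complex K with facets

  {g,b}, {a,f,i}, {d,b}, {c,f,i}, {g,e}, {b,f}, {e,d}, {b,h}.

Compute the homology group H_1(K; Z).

H_1 = Z.

Order the vertices as a < b < c < d < e < f < g < h < i. Listing each simplex with vertices in this order, K has dimension 2 with simplices:

  0-simplices (9): a, b, c, d, e, f, g, h, i
  1-simplices (11): af, ai, bd, bf, bg, bh, cf, ci, de, eg, fi
  2-simplices (2): afi, cfi

giving chain groups C_0 ≅ Z^9, C_1 ≅ Z^11, C_2 ≅ Z^2.

∂_1: C_1 → C_0 sends each edge [p,q] (with p < q) to q − p.
As a 9×11 matrix over Z this has rank 8, with invariant factors (1,1,1,1,1,1,1,1).

∂_2: C_2 → C_1 sends each 2-simplex [p,q,r] to [q,r] − [p,r] + [p,q]. For instance
  ∂afi = fi − ai + af,
  ∂cfi = fi − ci + cf.
As a 11×2 matrix over Z this has rank 2, with invariant factors (1,1).

Now H_k = ker ∂_k / im ∂_{k+1}, so:

  H_1: rank ker ∂_1 − rank ∂_2 = (11 − 8) − 2 = 1, and the invariant factors of ∂_2 are all 1, so H_1 = Z.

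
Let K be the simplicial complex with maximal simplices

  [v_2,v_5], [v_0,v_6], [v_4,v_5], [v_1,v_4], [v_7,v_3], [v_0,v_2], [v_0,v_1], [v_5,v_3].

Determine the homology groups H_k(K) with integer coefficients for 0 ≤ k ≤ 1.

Order the vertices as v_0 < v_1 < v_2 < v_3 < v_4 < v_5 < v_6 < v_7. Listing each simplex with vertices in this order, K has dimension 1 with simplices:

  0-simplices (8): [v_0], [v_1], [v_2], [v_3], [v_4], [v_5], [v_6], [v_7]
  1-simplices (8): [v_0,v_1], [v_0,v_2], [v_0,v_6], [v_1,v_4], [v_2,v_5], [v_3,v_5], [v_3,v_7], [v_4,v_5]

giving chain groups C_0 ≅ Z^8, C_1 ≅ Z^8.

The boundary map ∂_1: C_1 → C_0 sends each edge [p,q] (with p < q) to q − p.
The resulting 8×8 matrix has rank 7, and its Smith normal form has invariant factors (1,1,1,1,1,1,1).

Reading off H_k = ker ∂_k / im ∂_{k+1}:

  H_0: rank C_0 − rank ∂_1 = 8 − 7 = 1, and the invariant factors of ∂_1 are all 1, so H_0 = Z.
  H_1: rank ker ∂_1 − rank ∂_2 = (8 − 7) − 0 = 1, and there is no ∂_2, so H_1 = Z.

H_0 ≅ Z,  H_1 ≅ Z.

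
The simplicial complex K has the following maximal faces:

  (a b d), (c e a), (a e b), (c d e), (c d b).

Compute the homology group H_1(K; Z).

H_1 = Z.

Order the vertices as a < b < c < d < e. Listing each simplex with vertices in this order, K has dimension 2 with simplices:

  0-simplices (5): a, b, c, d, e
  1-simplices (10): ab, ac, ad, ae, bc, bd, be, cd, ce, de
  2-simplices (5): abd, abe, ace, bcd, cde

Hence C_0 ≅ Z^5, C_1 ≅ Z^10, C_2 ≅ Z^5.

∂_1: C_1 → C_0 sends each edge [p,q] (with p < q) to q − p. For instance
  ∂ac = c − a.
The resulting 5×10 matrix has rank 4, and its Smith normal form has invariant factors (1,1,1,1).

The boundary map ∂_2: C_2 → C_1 sends each 2-simplex [p,q,r] to [q,r] − [p,r] + [p,q]. For instance
  ∂ace = ce − ae + ac,
  ∂bcd = cd − bd + bc.
As a 10×5 matrix over Z this has rank 5, with invariant factors (1,1,1,1,1).

Now H_k = ker ∂_k / im ∂_{k+1}, so:

  H_1: rank ker ∂_1 − rank ∂_2 = (10 − 4) − 5 = 1, and the invariant factors of ∂_2 are all 1, so H_1 = Z.

(K is a triangulation of the Möbius band.)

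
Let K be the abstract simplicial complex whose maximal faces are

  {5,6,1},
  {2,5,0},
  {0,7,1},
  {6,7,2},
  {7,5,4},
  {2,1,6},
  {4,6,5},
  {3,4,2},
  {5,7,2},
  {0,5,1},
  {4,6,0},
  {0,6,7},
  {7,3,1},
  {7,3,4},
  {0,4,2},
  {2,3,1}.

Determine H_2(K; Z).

H_2 ≅ Z.

Order the vertices as 0 < 1 < 2 < 3 < 4 < 5 < 6 < 7. Listing each simplex with vertices in this order, K has dimension 2 with simplices:

  0-simplices (8): [0], [1], [2], [3], [4], [5], [6], [7]
  1-simplices (24): (24 of them)
  2-simplices (16): [0,1,5], [0,1,7], [0,2,4], [0,2,5], [0,4,6], [0,6,7], [1,2,3], [1,2,6], [1,3,7], [1,5,6], [2,3,4], [2,5,7], [2,6,7], [3,4,7], [4,5,6], [4,5,7]

so the chain groups are C_0 ≅ Z^8, C_1 ≅ Z^24, C_2 ≅ Z^16.

Boundary ∂_1: C_1 → C_0 maps an edge to its endpoints' difference, ∂[p,q] = q − p. For instance
  ∂[0,1] = [1] − [0].
The 8×24 boundary matrix has rank 7 and Smith normal form diag(1,1,1,1,1,1,1).

∂_2: C_2 → C_1 sends each 2-simplex [p,q,r] to [q,r] − [p,r] + [p,q]. For instance
  ∂[1,3,7] = [3,7] − [1,7] + [1,3],
  ∂[0,4,6] = [4,6] − [0,6] + [0,4].
As a 24×16 matrix over Z this has rank 15, with invariant factors (1,1,1,1,1,1,1,1,1,1,1,1,1,1,1).

Now H_k = ker ∂_k / im ∂_{k+1}, so:

  H_2: rank ker ∂_2 − rank ∂_3 = (16 − 15) − 0 = 1, and there is no ∂_3, so H_2 ≅ Z.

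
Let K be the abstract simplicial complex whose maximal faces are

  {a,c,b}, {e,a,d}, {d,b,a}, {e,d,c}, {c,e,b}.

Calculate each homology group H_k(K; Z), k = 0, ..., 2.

H_0 = Z,  H_1 = Z,  H_2 = 0.

Take the total order a < b < c < d < e on the vertex set. Then K (dimension 2) consists of the simplices:

  0-simplices (5): a, b, c, d, e
  1-simplices (10): ab, ac, ad, ae, bc, bd, be, cd, ce, de
  2-simplices (5): abc, abd, ade, bce, cde

giving chain groups C_0 ≅ Z^5, C_1 ≅ Z^10, C_2 ≅ Z^5.

The boundary map ∂_1: C_1 → C_0 is given by ∂[p,q] = [q] − [p]. For instance
  ∂ac = c − a.
This gives a 5×10 integer matrix of rank 4; reducing to Smith normal form yields diagonal entries (1,1,1,1).

Boundary ∂_2: C_2 → C_1 maps a triangle to the signed sum of its edges. For instance
  ∂abd = bd − ad + ab,
  ∂bce = ce − be + bc.
As a 10×5 matrix over Z this has rank 5, with invariant factors (1,1,1,1,1).

Computing H_k = (kernel of ∂_k) / (image of ∂_{k+1}):

  H_0: rank C_0 − rank ∂_1 = 5 − 4 = 1, and the invariant factors of ∂_1 are all 1, so H_0 = Z.
  H_1: rank ker ∂_1 − rank ∂_2 = (10 − 4) − 5 = 1, and the invariant factors of ∂_2 are all 1, so H_1 = Z.
  H_2: rank ker ∂_2 − rank ∂_3 = (5 − 5) − 0 = 0, and there is no ∂_3, so H_2 = 0.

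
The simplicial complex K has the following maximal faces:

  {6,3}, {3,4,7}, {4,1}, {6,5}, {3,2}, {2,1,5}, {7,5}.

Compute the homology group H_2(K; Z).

Take the total order 1 < 2 < 3 < 4 < 5 < 6 < 7 on the vertex set. Then K (dimension 2) consists of the simplices:

  0-simplices (7): [1], [2], [3], [4], [5], [6], [7]
  1-simplices (11): [1,2], [1,4], [1,5], [2,3], [2,5], [3,4], [3,6], [3,7], [4,7], [5,6], [5,7]
  2-simplices (2): [1,2,5], [3,4,7]

so the chain groups are C_0 ≅ Z^7, C_1 ≅ Z^11, C_2 ≅ Z^2.

The boundary map ∂_1: C_1 → C_0 is given by ∂[p,q] = [q] − [p]. For instance
  ∂[5,6] = [6] − [5].
The resulting 7×11 matrix has rank 6, and its Smith normal form has invariant factors (1,1,1,1,1,1).

Boundary ∂_2: C_2 → C_1 sends each 2-simplex [p,q,r] to [q,r] − [p,r] + [p,q]. For instance
  ∂[1,2,5] = [2,5] − [1,5] + [1,2],
  ∂[3,4,7] = [4,7] − [3,7] + [3,4].
This gives a 11×2 integer matrix of rank 2; reducing to Smith normal form yields diagonal entries (1,1).

Now H_k = ker ∂_k / im ∂_{k+1}, so:

  H_2: rank ker ∂_2 − rank ∂_3 = (2 − 2) − 0 = 0, and there is no ∂_3, so H_2 ≅ 0.

H_2 ≅ 0.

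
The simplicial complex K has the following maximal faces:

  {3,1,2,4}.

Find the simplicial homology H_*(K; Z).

Order the vertices as 1 < 2 < 3 < 4. Listing each simplex with vertices in this order, K has dimension 3 with simplices:

  0-simplices (4): [1], [2], [3], [4]
  1-simplices (6): [1,2], [1,3], [1,4], [2,3], [2,4], [3,4]
  2-simplices (4): [1,2,3], [1,2,4], [1,3,4], [2,3,4]
  3-simplices (1): [1,2,3,4]

giving chain groups C_0 ≅ Z^4, C_1 ≅ Z^6, C_2 ≅ Z^4, C_3 ≅ Z^1.

The boundary map ∂_1: C_1 → C_0 is given by ∂[p,q] = [q] − [p].
This gives a 4×6 integer matrix of rank 3; reducing to Smith normal form yields diagonal entries (1,1,1).

Boundary ∂_2: C_2 → C_1 acts by ∂[p,q,r] = [q,r] − [p,r] + [p,q]. For instance
  ∂[1,3,4] = [3,4] − [1,4] + [1,3],
  ∂[2,3,4] = [3,4] − [2,4] + [2,3].
This gives a 6×4 integer matrix of rank 3; reducing to Smith normal form yields diagonal entries (1,1,1).

∂_3: C_3 → C_2 sends each 3-simplex σ to the alternating sum Σ_i (−1)^i (σ with its i-th vertex removed). For instance
  ∂[1,2,3,4] = [2,3,4] − [1,3,4] + [1,2,4] − [1,2,3].
The resulting 4×1 matrix has rank 1, and its Smith normal form has invariant factors (1).

Reading off H_k = ker ∂_k / im ∂_{k+1}:

  H_0: rank C_0 − rank ∂_1 = 4 − 3 = 1, and the invariant factors of ∂_1 are all 1, so H_0 ≅ Z.
  H_1: rank ker ∂_1 − rank ∂_2 = (6 − 3) − 3 = 0, and the invariant factors of ∂_2 are all 1, so H_1 ≅ 0.
  H_2: rank ker ∂_2 − rank ∂_3 = (4 − 3) − 1 = 0, and the invariant factors of ∂_3 are all 1, so H_2 ≅ 0.
  H_3: rank ker ∂_3 − rank ∂_4 = (1 − 1) − 0 = 0, and there is no ∂_4, so H_3 ≅ 0.

H_0 ≅ Z,  H_1 = 0,  H_2 = 0,  H_3 = 0.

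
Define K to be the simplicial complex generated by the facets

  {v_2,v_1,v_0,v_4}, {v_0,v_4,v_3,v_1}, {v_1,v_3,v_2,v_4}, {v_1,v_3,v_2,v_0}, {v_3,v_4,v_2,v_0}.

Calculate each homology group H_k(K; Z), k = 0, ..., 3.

Take the total order v_0 < v_1 < v_2 < v_3 < v_4 on the vertex set. Then K (dimension 3) consists of the simplices:

  0-simplices (5): [v_0], [v_1], [v_2], [v_3], [v_4]
  1-simplices (10): [v_0,v_1], [v_0,v_2], [v_0,v_3], [v_0,v_4], [v_1,v_2], [v_1,v_3], [v_1,v_4], [v_2,v_3], [v_2,v_4], [v_3,v_4]
  2-simplices (10): [v_0,v_1,v_2], [v_0,v_1,v_3], [v_0,v_1,v_4], [v_0,v_2,v_3], [v_0,v_2,v_4], [v_0,v_3,v_4], [v_1,v_2,v_3], [v_1,v_2,v_4], [v_1,v_3,v_4], [v_2,v_3,v_4]
  3-simplices (5): [v_0,v_1,v_2,v_3], [v_0,v_1,v_2,v_4], [v_0,v_1,v_3,v_4], [v_0,v_2,v_3,v_4], [v_1,v_2,v_3,v_4]

so the chain groups are C_0 ≅ Z^5, C_1 ≅ Z^10, C_2 ≅ Z^10, C_3 ≅ Z^5.

Boundary ∂_1: C_1 → C_0 sends each edge [p,q] (with p < q) to q − p.
The resulting 5×10 matrix has rank 4, and its Smith normal form has invariant factors (1,1,1,1).

The boundary map ∂_2: C_2 → C_1 acts by ∂[p,q,r] = [q,r] − [p,r] + [p,q]. For instance
  ∂[v_0,v_1,v_4] = [v_1,v_4] − [v_0,v_4] + [v_0,v_1],
  ∂[v_0,v_2,v_3] = [v_2,v_3] − [v_0,v_3] + [v_0,v_2].
As a 10×10 matrix over Z this has rank 6, with invariant factors (1,1,1,1,1,1).

The boundary map ∂_3: C_3 → C_2 sends each 3-simplex σ to the alternating sum Σ_i (−1)^i (σ with its i-th vertex removed). For instance
  ∂[v_0,v_1,v_2,v_4] = [v_1,v_2,v_4] − [v_0,v_2,v_4] + [v_0,v_1,v_4] − [v_0,v_1,v_2],
  ∂[v_0,v_1,v_3,v_4] = [v_1,v_3,v_4] − [v_0,v_3,v_4] + [v_0,v_1,v_4] − [v_0,v_1,v_3].
The resulting 10×5 matrix has rank 4, and its Smith normal form has invariant factors (1,1,1,1).

From H_k ≅ ker(∂_k) / im(∂_{k+1}) we obtain:

  H_0: rank C_0 − rank ∂_1 = 5 − 4 = 1, and the invariant factors of ∂_1 are all 1, so H_0 ≅ Z.
  H_1: rank ker ∂_1 − rank ∂_2 = (10 − 4) − 6 = 0, and the invariant factors of ∂_2 are all 1, so H_1 ≅ 0.
  H_2: rank ker ∂_2 − rank ∂_3 = (10 − 6) − 4 = 0, and the invariant factors of ∂_3 are all 1, so H_2 ≅ 0.
  H_3: rank ker ∂_3 − rank ∂_4 = (5 − 4) − 0 = 1, and there is no ∂_4, so H_3 ≅ Z.

As a check, the Euler characteristic is 5 − 10 + 10 − 5 = 0, which agrees with 1 − 0 + 0 − 1 = 0.

H_0 ≅ Z,  H_1 = 0,  H_2 = 0,  H_3 ≅ Z.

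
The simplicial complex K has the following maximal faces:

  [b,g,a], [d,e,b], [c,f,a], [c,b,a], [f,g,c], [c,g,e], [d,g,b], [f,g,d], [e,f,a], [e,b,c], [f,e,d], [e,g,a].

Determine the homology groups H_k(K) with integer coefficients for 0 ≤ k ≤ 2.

Order the vertices as a < b < c < d < e < f < g. Listing each simplex with vertices in this order, K has dimension 2 with simplices:

  0-simplices (7): a, b, c, d, e, f, g
  1-simplices (18): ab, ac, ae, af, ag, bc, bd, be, bg, ce, cf, cg, de, df, dg, ef, eg, fg
  2-simplices (12): abc, abg, acf, aef, aeg, bce, bde, bdg, ceg, cfg, def, dfg

Hence C_0 ≅ Z^7, C_1 ≅ Z^18, C_2 ≅ Z^12.

Boundary ∂_1: C_1 → C_0 is given by ∂[p,q] = [q] − [p].
This gives a 7×18 integer matrix of rank 6; reducing to Smith normal form yields diagonal entries (1,1,1,1,1,1).

The boundary map ∂_2: C_2 → C_1 sends each 2-simplex [p,q,r] to [q,r] − [p,r] + [p,q]. For instance
  ∂ceg = eg − cg + ce,
  ∂abg = bg − ag + ab.
As a 18×12 matrix over Z this has rank 12, with invariant factors (1,1,1,1,1,1,1,1,1,1,1,2).

Now H_k = ker ∂_k / im ∂_{k+1}, so:

  H_0: rank C_0 − rank ∂_1 = 7 − 6 = 1, and the invariant factors of ∂_1 are all 1, so H_0 ≅ Z.
  H_1: rank ker ∂_1 − rank ∂_2 = (18 − 6) − 12 = 0, and ∂_2 has invariant factor 2 > 1, so H_1 ≅ Z/2Z.
  H_2: rank ker ∂_2 − rank ∂_3 = (12 − 12) − 0 = 0, and there is no ∂_3, so H_2 ≅ 0.

As a check, the Euler characteristic is 7 − 18 + 12 = 1, which agrees with 1 − 0 + 0 = 1.

H_0 = Z,  H_1 = Z/2Z,  H_2 = 0.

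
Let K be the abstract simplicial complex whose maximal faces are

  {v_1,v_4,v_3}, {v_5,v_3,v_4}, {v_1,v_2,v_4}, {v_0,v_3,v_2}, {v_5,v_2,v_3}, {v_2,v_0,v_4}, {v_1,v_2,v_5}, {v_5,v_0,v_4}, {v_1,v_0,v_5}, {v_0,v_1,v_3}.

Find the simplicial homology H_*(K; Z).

We work with the vertex ordering v_0 < v_1 < v_2 < v_3 < v_4 < v_5. The simplices of K, each written with vertices in increasing order, are:

  0-simplices (6): [v_0], [v_1], [v_2], [v_3], [v_4], [v_5]
  1-simplices (15): (15 of them)
  2-simplices (10): [v_0,v_1,v_3], [v_0,v_1,v_5], [v_0,v_2,v_3], [v_0,v_2,v_4], [v_0,v_4,v_5], [v_1,v_2,v_4], [v_1,v_2,v_5], [v_1,v_3,v_4], [v_2,v_3,v_5], [v_3,v_4,v_5]

so the chain groups are C_0 ≅ Z^6, C_1 ≅ Z^15, C_2 ≅ Z^10.

The boundary map ∂_1: C_1 → C_0 is given by ∂[p,q] = [q] − [p].
The 6×15 boundary matrix has rank 5 and Smith normal form diag(1,1,1,1,1).

Boundary ∂_2: C_2 → C_1 sends each 2-simplex [p,q,r] to [q,r] − [p,r] + [p,q]. For instance
  ∂[v_0,v_1,v_5] = [v_1,v_5] − [v_0,v_5] + [v_0,v_1],
  ∂[v_0,v_4,v_5] = [v_4,v_5] − [v_0,v_5] + [v_0,v_4].
This gives a 15×10 integer matrix of rank 10; reducing to Smith normal form yields diagonal entries (1,1,1,1,1,1,1,1,1,2).

Now H_k = ker ∂_k / im ∂_{k+1}, so:

  H_0: rank C_0 − rank ∂_1 = 6 − 5 = 1, and the invariant factors of ∂_1 are all 1, so H_0 = Z.
  H_1: rank ker ∂_1 − rank ∂_2 = (15 − 5) − 10 = 0, and ∂_2 has invariant factor 2 > 1, so H_1 = Z/2Z.
  H_2: rank ker ∂_2 − rank ∂_3 = (10 − 10) − 0 = 0, and there is no ∂_3, so H_2 = 0.

H_0 ≅ Z,  H_1 ≅ Z/2Z,  H_2 = 0.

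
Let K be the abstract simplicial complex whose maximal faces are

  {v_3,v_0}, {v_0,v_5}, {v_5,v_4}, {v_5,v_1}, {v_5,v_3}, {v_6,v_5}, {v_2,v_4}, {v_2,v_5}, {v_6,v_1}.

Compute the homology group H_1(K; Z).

H_1 ≅ Z^3.

Order the vertices as v_0 < v_1 < v_2 < v_3 < v_4 < v_5 < v_6. Listing each simplex with vertices in this order, K has dimension 1 with simplices:

  0-simplices (7): [v_0], [v_1], [v_2], [v_3], [v_4], [v_5], [v_6]
  1-simplices (9): [v_0,v_3], [v_0,v_5], [v_1,v_5], [v_1,v_6], [v_2,v_4], [v_2,v_5], [v_3,v_5], [v_4,v_5], [v_5,v_6]

giving chain groups C_0 ≅ Z^7, C_1 ≅ Z^9.

∂_1: C_1 → C_0 maps an edge to its endpoints' difference, ∂[p,q] = q − p. For instance
  ∂[v_0,v_3] = [v_3] − [v_0].
The resulting 7×9 matrix has rank 6, and its Smith normal form has invariant factors (1,1,1,1,1,1).

Reading off H_k = ker ∂_k / im ∂_{k+1}:

  H_1: rank ker ∂_1 − rank ∂_2 = (9 − 6) − 0 = 3, and there is no ∂_2, so H_1 ≅ Z^3.

(K is a triangulation of a wedge of 3 circles.)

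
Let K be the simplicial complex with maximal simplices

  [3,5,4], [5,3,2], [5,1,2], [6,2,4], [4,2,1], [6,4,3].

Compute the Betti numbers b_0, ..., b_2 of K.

K has 6 vertices, 12 edges, 6 triangles.
rank ∂_0 = 0, rank ∂_1 = 5 ⇒ b_0 = 6 − 0 − 5 = 1; all invariant factors of ∂_1 are 1 so no torsion. So H_0 ≅ Z.
rank ∂_1 = 5, rank ∂_2 = 6 ⇒ b_1 = 12 − 5 − 6 = 1; all invariant factors of ∂_2 are 1 so no torsion. So H_1 ≅ Z.
rank ∂_2 = 6, rank ∂_3 = 0 ⇒ b_2 = 6 − 6 − 0 = 0. So H_2 ≅ 0.

b_0 = 1, b_1 = 1, b_2 = 0.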